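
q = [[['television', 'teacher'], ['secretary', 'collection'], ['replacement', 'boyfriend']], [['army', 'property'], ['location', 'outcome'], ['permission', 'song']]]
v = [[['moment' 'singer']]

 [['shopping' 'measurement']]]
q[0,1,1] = 'collection'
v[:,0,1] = ['singer', 'measurement']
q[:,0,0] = ['television', 'army']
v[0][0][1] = 'singer'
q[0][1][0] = 'secretary'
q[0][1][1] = 'collection'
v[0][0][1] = 'singer'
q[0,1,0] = 'secretary'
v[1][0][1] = 'measurement'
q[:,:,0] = [['television', 'secretary', 'replacement'], ['army', 'location', 'permission']]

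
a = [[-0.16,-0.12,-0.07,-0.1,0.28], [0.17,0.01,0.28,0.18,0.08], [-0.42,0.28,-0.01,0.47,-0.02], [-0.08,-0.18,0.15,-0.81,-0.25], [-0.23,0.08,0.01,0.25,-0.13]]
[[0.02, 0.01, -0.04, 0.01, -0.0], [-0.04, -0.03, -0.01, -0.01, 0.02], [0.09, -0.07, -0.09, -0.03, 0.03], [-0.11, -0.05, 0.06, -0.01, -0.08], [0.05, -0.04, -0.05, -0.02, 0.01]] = a@[[-0.11, 0.13, 0.17, 0.05, 0.02], [-0.07, -0.07, 0.09, 0.02, 0.02], [-0.15, -0.20, -0.06, -0.07, 0.01], [0.14, 0.01, -0.10, -0.02, 0.08], [-0.01, 0.05, -0.07, 0.05, 0.04]]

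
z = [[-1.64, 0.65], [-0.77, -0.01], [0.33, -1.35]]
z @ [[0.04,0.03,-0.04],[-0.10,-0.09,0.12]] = [[-0.13, -0.11, 0.14], [-0.03, -0.02, 0.03], [0.15, 0.13, -0.18]]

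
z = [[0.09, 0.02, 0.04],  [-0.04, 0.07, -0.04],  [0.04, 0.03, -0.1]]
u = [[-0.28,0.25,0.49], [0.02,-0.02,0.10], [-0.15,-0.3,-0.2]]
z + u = [[-0.19, 0.27, 0.53], [-0.02, 0.05, 0.06], [-0.11, -0.27, -0.30]]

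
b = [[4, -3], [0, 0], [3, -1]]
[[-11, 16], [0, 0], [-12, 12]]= b@[[-5, 4], [-3, 0]]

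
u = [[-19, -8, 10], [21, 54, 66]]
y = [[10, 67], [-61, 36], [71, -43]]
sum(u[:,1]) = 46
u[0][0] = -19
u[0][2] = 10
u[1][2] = 66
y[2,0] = 71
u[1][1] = 54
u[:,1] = [-8, 54]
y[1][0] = -61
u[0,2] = 10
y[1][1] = 36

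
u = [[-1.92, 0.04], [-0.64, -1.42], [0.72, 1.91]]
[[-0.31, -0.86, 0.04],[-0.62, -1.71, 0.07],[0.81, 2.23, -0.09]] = u@[[0.17, 0.47, -0.02],[0.36, 0.99, -0.04]]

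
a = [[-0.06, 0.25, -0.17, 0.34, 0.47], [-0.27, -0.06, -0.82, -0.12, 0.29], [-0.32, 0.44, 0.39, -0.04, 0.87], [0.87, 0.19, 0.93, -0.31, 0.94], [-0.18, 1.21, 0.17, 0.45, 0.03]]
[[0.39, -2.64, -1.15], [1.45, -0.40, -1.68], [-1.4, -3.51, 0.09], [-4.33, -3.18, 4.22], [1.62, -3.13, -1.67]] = a@[[-0.87, -0.3, 2.05], [1.17, -1.77, -0.57], [-2.24, -0.14, 1.80], [1.05, -2.05, -2.05], [-1.47, -3.28, 0.25]]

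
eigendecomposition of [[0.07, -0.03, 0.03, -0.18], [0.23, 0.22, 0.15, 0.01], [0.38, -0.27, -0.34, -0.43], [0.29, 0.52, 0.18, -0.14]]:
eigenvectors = [[(0.28-0.17j), (0.28+0.17j), (0.16+0j), (0.56+0j)],  [-0.21-0.37j, -0.21+0.37j, (0.21+0j), (-0.29+0j)],  [0.63+0.00j, 0.63-0.00j, -0.96+0.00j, -0.18+0.00j],  [(-0.31-0.46j), (-0.31+0.46j), (0.12+0j), (0.75+0j)]]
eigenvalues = [(0.13+0.37j), (0.13-0.37j), (-0.29+0j), (-0.16+0j)]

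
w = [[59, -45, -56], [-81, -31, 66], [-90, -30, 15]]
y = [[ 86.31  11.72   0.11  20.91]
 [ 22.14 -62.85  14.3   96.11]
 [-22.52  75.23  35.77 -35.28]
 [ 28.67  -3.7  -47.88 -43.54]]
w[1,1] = -31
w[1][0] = -81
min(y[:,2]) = -47.88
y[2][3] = -35.28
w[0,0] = 59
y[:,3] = [20.91, 96.11, -35.28, -43.54]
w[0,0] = 59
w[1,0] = -81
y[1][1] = -62.85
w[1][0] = -81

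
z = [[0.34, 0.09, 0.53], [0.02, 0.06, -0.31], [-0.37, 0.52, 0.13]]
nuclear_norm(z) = 1.53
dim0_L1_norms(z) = [0.73, 0.67, 0.97]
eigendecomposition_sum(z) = [[(0.11+0.12j), (-0.05-0.24j), (0.24-0.12j)], [(-0.03-0.1j), -0.03+0.15j, (-0.17+0j)], [(-0.17+0.09j), 0.29+0.00j, (0.07+0.31j)]] + [[0.11-0.12j, -0.05+0.24j, 0.24+0.12j], [(-0.03+0.1j), (-0.03-0.15j), (-0.17-0j)], [(-0.17-0.09j), (0.29-0j), 0.07-0.31j]] + [[0.12-0.00j, 0.20-0.00j, 0.05-0.00j], [(0.08-0j), 0.13-0.00j, (0.03-0j)], [-0.04+0.00j, -0.06+0.00j, (-0.01+0j)]]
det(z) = 0.08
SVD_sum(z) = [[0.31, 0.02, 0.55], [-0.13, -0.01, -0.23], [-0.02, -0.0, -0.04]] + [[-0.02, 0.02, 0.01],  [0.03, -0.04, -0.01],  [-0.35, 0.52, 0.18]] + [[0.05, 0.04, -0.03],  [0.12, 0.11, -0.07],  [0.01, 0.01, -0.00]]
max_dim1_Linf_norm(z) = 0.53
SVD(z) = [[0.92, 0.05, -0.38], [-0.38, -0.07, -0.92], [-0.07, 1.0, -0.05]] @ diag([0.6839383576547368, 0.6518645624411077, 0.19026538088155942]) @ [[0.49, 0.03, 0.87], [-0.54, 0.79, 0.27], [-0.68, -0.61, 0.4]]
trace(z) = 0.53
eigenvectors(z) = [[0.14+0.59j,(0.14-0.59j),(-0.81+0j)], [(0.08-0.37j),0.08+0.37j,-0.53+0.00j], [-0.70+0.00j,(-0.7-0j),0.25+0.00j]]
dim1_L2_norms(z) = [0.64, 0.32, 0.65]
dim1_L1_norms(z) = [0.96, 0.39, 1.02]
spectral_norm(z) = 0.68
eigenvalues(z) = [(0.15+0.58j), (0.15-0.58j), (0.24+0j)]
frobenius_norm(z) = 0.96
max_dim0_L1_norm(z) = 0.97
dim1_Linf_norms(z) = [0.53, 0.31, 0.52]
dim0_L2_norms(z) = [0.5, 0.53, 0.63]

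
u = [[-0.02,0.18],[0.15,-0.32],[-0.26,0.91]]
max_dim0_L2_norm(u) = 0.98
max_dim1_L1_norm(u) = 1.17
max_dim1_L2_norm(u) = 0.95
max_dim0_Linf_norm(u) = 0.91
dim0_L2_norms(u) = [0.3, 0.98]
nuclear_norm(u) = 1.09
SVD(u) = [[-0.17, -0.52], [0.34, -0.83], [-0.92, -0.21]] @ diag([1.0244556655999688, 0.06237458793551324]) @ [[0.29, -0.96], [-0.96, -0.29]]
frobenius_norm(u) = 1.03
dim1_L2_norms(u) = [0.18, 0.35, 0.95]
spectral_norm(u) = 1.02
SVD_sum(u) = [[-0.05, 0.17],[0.1, -0.33],[-0.27, 0.91]] + [[0.03, 0.01], [0.05, 0.01], [0.01, 0.00]]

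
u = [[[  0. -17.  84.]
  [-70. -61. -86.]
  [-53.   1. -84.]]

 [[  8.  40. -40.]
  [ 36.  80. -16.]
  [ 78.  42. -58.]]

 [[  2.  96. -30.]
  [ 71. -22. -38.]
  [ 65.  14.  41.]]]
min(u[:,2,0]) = -53.0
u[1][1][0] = 36.0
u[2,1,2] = -38.0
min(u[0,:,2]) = -86.0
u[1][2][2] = -58.0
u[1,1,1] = 80.0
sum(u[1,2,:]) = 62.0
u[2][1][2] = -38.0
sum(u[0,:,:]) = -286.0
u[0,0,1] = -17.0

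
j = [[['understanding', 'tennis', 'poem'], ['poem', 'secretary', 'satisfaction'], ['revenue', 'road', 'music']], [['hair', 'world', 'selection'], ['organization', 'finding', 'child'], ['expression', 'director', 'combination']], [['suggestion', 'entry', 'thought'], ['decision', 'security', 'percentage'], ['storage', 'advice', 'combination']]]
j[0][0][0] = 'understanding'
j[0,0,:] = ['understanding', 'tennis', 'poem']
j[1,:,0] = ['hair', 'organization', 'expression']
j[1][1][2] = 'child'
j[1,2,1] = 'director'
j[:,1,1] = ['secretary', 'finding', 'security']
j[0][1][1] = 'secretary'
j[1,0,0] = 'hair'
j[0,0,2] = 'poem'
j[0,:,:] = [['understanding', 'tennis', 'poem'], ['poem', 'secretary', 'satisfaction'], ['revenue', 'road', 'music']]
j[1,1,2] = 'child'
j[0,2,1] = 'road'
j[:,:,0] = [['understanding', 'poem', 'revenue'], ['hair', 'organization', 'expression'], ['suggestion', 'decision', 'storage']]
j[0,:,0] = ['understanding', 'poem', 'revenue']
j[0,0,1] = 'tennis'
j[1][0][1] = 'world'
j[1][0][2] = 'selection'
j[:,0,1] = ['tennis', 'world', 'entry']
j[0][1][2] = 'satisfaction'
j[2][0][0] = 'suggestion'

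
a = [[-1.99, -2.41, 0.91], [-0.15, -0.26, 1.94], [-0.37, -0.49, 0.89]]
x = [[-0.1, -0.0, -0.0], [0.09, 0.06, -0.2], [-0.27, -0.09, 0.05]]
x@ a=[[0.20,0.24,-0.09], [-0.11,-0.13,0.02], [0.53,0.65,-0.38]]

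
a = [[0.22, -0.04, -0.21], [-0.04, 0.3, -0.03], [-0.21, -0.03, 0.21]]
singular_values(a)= [0.43, 0.31, 0.0]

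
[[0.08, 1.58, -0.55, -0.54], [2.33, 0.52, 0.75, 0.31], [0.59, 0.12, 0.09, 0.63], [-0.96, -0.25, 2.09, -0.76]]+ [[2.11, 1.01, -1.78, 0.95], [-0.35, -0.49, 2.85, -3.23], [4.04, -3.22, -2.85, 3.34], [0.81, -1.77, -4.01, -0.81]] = [[2.19, 2.59, -2.33, 0.41], [1.98, 0.03, 3.60, -2.92], [4.63, -3.1, -2.76, 3.97], [-0.15, -2.02, -1.92, -1.57]]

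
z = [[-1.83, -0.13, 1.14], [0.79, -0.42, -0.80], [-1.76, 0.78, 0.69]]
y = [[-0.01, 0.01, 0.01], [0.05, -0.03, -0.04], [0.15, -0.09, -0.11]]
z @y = [[0.18,  -0.12,  -0.14],[-0.15,  0.09,  0.11],[0.16,  -0.10,  -0.12]]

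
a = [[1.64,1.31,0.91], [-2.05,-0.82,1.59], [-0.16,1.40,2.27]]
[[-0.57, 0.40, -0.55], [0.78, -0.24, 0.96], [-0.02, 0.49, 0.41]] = a @ [[-0.26,-0.05,-0.48], [-0.16,0.38,0.14], [0.07,-0.02,0.06]]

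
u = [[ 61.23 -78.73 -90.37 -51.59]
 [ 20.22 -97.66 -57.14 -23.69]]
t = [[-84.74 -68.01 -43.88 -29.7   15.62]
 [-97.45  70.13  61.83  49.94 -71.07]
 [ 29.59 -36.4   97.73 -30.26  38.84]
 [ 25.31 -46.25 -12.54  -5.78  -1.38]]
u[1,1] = -97.66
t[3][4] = -1.38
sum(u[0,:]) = -159.46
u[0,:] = [61.23, -78.73, -90.37, -51.59]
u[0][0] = 61.23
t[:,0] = [-84.74, -97.45, 29.59, 25.31]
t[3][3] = -5.78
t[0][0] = -84.74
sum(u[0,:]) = -159.46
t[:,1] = [-68.01, 70.13, -36.4, -46.25]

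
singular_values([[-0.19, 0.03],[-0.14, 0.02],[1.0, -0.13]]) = [1.04, 0.01]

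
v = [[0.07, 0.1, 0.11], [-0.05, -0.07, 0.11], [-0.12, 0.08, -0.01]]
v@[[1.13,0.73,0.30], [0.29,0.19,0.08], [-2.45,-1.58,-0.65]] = [[-0.16, -0.1, -0.04], [-0.35, -0.22, -0.09], [-0.09, -0.06, -0.02]]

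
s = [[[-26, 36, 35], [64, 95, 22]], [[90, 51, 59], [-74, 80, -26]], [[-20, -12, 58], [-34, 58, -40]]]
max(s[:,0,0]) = 90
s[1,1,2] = -26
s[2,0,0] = -20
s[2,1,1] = 58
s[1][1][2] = -26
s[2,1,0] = -34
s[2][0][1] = -12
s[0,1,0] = 64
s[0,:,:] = [[-26, 36, 35], [64, 95, 22]]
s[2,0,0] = -20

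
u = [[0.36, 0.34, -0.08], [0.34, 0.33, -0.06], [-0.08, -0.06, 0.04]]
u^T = [[0.36, 0.34, -0.08], [0.34, 0.33, -0.06], [-0.08, -0.06, 0.04]]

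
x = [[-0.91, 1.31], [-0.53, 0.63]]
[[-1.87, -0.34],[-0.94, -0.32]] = x @ [[0.4, 1.68], [-1.15, 0.91]]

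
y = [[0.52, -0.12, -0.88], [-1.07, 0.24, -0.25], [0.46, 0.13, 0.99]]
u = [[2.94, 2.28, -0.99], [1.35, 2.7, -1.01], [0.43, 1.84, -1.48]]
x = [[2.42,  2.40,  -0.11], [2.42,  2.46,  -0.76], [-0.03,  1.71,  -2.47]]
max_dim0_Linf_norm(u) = 2.94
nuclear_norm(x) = 7.86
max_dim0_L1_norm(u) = 6.82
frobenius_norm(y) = 1.88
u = y + x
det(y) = 0.25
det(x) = 2.38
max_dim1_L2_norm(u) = 3.85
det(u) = -4.03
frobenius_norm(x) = 5.76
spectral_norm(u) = 5.31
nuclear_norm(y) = 2.79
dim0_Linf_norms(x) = [2.42, 2.46, 2.47]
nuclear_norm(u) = 7.33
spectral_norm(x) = 5.19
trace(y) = 1.75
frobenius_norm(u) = 5.54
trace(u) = 4.16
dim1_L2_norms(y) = [1.03, 1.12, 1.1]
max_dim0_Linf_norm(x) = 2.47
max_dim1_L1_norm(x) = 5.64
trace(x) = 2.41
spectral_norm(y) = 1.42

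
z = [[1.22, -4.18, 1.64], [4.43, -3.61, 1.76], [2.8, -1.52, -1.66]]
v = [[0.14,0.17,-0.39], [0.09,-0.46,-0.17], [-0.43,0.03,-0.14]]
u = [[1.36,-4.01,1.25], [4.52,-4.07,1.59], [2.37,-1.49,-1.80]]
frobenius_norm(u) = 8.37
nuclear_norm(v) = 1.40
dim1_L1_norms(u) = [6.62, 10.18, 5.66]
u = z + v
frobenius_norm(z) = 8.39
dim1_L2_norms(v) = [0.45, 0.5, 0.45]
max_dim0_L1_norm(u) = 9.57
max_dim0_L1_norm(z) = 9.31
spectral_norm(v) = 0.51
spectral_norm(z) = 7.67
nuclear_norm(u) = 11.95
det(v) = 0.10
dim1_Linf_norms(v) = [0.39, 0.46, 0.43]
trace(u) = -4.51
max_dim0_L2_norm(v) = 0.49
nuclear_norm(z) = 12.21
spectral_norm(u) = 7.79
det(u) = -30.91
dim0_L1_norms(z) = [8.45, 9.31, 5.06]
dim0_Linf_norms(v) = [0.43, 0.46, 0.39]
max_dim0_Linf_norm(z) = 4.43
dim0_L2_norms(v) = [0.46, 0.49, 0.45]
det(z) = -35.23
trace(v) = -0.46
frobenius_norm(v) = 0.81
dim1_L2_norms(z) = [4.65, 5.98, 3.59]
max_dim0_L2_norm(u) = 5.9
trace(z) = -4.05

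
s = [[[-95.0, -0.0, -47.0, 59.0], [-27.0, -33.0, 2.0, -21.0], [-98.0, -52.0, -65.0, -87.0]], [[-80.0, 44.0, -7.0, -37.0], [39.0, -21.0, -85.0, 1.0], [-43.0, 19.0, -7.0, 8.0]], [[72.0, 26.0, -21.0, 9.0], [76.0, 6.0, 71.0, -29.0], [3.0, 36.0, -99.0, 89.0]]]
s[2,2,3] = 89.0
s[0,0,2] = -47.0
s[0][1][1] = -33.0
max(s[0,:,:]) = 59.0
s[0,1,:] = [-27.0, -33.0, 2.0, -21.0]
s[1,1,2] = -85.0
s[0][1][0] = -27.0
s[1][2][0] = -43.0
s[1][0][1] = 44.0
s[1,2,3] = 8.0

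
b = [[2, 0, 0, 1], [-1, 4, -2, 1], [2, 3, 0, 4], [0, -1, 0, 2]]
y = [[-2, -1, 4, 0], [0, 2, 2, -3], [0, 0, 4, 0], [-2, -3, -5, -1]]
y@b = [[5, 8, 2, 13], [2, 17, -4, 4], [8, 12, 0, 16], [-11, -26, 6, -27]]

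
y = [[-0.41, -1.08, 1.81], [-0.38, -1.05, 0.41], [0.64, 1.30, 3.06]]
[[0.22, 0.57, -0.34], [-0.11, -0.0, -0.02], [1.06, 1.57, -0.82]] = y @ [[0.4, 0.38, -0.16], [0.05, 0.03, -0.01], [0.24, 0.42, -0.23]]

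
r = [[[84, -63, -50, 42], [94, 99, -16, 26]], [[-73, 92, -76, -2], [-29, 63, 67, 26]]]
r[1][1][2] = 67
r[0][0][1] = -63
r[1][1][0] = -29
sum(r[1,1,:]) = 127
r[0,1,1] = 99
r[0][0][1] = -63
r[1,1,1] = 63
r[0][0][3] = 42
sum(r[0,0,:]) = 13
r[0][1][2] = -16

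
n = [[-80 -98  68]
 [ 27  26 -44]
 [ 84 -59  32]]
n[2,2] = 32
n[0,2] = 68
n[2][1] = -59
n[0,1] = -98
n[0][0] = -80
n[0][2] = 68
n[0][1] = -98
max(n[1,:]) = 27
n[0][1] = -98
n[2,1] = -59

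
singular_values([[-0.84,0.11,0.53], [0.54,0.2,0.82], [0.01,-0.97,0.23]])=[1.0, 1.0, 0.99]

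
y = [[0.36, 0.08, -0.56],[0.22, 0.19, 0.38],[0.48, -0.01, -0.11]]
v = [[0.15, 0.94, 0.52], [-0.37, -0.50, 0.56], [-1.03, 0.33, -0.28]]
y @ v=[[0.6, 0.11, 0.39], [-0.43, 0.24, 0.11], [0.19, 0.42, 0.27]]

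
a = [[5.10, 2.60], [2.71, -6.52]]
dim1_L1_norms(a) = [7.7, 9.23]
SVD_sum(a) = [[-0.31, 1.20], [1.75, -6.77]] + [[5.41, 1.40], [0.96, 0.25]]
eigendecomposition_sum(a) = [[5.42, 1.16], [1.2, 0.26]] + [[-0.32, 1.44], [1.51, -6.78]]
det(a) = -40.30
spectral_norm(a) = 7.10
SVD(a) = [[-0.17, 0.98], [0.98, 0.17]] @ diag([7.100016026805626, 5.675761836009615]) @ [[0.25,  -0.97], [0.97,  0.25]]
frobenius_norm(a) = 9.09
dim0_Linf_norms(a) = [5.1, 6.52]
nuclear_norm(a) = 12.78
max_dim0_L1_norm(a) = 9.12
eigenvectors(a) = [[0.98, -0.21], [0.22, 0.98]]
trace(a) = -1.42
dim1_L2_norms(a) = [5.72, 7.06]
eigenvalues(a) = [5.68, -7.1]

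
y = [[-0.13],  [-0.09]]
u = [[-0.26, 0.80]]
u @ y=[[-0.04]]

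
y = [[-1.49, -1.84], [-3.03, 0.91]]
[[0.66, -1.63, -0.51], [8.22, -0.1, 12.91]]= y@ [[-2.27, 0.24, -3.36], [1.48, 0.69, 3.0]]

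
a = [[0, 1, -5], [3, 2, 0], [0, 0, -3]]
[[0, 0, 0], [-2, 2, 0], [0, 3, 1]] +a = [[0, 1, -5], [1, 4, 0], [0, 3, -2]]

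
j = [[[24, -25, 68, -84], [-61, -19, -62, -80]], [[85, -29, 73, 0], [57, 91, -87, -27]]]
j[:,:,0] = [[24, -61], [85, 57]]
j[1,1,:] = [57, 91, -87, -27]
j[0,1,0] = -61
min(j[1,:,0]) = 57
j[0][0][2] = 68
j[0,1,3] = -80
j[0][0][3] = -84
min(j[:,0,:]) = -84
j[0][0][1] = -25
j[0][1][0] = -61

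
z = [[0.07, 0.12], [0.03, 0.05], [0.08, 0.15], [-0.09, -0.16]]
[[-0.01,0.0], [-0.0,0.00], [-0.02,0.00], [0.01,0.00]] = z @[[0.41, 0.0], [-0.32, -0.0]]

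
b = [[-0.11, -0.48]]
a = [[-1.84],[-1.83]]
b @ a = [[1.08]]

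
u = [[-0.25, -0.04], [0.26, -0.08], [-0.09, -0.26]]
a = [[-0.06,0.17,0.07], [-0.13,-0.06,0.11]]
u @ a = [[0.02, -0.04, -0.02],[-0.01, 0.05, 0.01],[0.04, 0.0, -0.03]]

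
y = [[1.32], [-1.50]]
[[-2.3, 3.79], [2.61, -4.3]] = y @[[-1.74, 2.87]]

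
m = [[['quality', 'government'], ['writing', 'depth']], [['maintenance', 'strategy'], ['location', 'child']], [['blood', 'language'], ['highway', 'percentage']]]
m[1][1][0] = 'location'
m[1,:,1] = ['strategy', 'child']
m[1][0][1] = 'strategy'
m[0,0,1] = 'government'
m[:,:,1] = [['government', 'depth'], ['strategy', 'child'], ['language', 'percentage']]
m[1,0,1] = 'strategy'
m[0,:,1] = ['government', 'depth']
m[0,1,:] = ['writing', 'depth']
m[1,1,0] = 'location'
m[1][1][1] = 'child'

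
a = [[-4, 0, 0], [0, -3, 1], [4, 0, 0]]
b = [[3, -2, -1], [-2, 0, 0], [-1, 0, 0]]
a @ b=[[-12, 8, 4], [5, 0, 0], [12, -8, -4]]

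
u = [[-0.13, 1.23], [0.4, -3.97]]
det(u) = 0.024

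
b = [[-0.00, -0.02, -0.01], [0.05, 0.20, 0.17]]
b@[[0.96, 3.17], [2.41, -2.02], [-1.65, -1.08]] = [[-0.03, 0.05], [0.25, -0.43]]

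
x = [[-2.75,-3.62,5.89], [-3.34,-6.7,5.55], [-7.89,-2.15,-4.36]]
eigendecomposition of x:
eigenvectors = [[-0.05+0.46j, -0.05-0.46j, (0.35+0j)], [(-0.28+0.49j), (-0.28-0.49j), (-0.81+0j)], [-0.68+0.00j, (-0.68-0j), -0.46+0.00j]]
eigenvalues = [(-5.85+6.86j), (-5.85-6.86j), (-2.1+0j)]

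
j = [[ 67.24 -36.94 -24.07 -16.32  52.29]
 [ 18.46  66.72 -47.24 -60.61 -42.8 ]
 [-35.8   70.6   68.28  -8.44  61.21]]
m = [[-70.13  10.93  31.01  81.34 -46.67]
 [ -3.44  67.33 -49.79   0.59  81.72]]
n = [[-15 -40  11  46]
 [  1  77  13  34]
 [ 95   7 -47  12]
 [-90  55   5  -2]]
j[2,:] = [-35.8, 70.6, 68.28, -8.44, 61.21]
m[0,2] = 31.01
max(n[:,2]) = 13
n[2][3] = 12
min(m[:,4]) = -46.67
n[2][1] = 7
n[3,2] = 5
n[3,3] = -2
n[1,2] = 13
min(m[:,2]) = -49.79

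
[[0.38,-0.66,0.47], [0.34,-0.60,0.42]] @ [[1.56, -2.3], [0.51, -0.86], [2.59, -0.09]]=[[1.47, -0.35],[1.31, -0.30]]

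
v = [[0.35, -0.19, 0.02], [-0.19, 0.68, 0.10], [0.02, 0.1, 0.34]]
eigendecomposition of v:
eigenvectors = [[-0.39,0.75,0.54], [0.90,0.43,0.06], [0.19,-0.51,0.84]]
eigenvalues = [0.78, 0.23, 0.36]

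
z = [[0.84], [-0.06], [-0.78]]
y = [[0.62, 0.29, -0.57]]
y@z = [[0.95]]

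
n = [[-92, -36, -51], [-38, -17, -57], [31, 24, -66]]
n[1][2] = -57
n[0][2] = -51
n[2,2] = -66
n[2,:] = [31, 24, -66]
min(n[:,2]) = -66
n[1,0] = -38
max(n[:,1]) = 24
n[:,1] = [-36, -17, 24]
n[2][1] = 24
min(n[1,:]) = -57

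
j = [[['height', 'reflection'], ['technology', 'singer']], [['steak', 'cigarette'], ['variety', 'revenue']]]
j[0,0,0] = 'height'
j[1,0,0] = 'steak'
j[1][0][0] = 'steak'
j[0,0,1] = 'reflection'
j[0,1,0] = 'technology'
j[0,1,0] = 'technology'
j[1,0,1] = 'cigarette'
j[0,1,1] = 'singer'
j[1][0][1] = 'cigarette'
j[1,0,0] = 'steak'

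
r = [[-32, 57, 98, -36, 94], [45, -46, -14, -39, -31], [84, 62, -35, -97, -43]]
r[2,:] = [84, 62, -35, -97, -43]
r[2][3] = -97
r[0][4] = 94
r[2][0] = 84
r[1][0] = 45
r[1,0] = 45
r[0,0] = -32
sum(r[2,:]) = -29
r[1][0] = 45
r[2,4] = -43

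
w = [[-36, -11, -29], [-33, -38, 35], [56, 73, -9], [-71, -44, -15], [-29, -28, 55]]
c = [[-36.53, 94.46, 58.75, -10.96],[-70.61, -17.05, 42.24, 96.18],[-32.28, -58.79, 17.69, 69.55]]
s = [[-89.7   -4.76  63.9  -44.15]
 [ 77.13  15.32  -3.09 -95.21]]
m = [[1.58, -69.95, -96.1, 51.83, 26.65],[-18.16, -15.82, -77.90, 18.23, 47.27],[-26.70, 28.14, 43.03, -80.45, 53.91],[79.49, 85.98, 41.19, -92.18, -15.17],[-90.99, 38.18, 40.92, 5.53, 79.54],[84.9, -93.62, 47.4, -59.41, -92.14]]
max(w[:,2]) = 55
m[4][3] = 5.53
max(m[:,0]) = 84.9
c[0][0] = -36.53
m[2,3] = -80.45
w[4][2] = 55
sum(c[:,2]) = 118.68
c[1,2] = 42.24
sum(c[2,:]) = -3.8299999999999983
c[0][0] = -36.53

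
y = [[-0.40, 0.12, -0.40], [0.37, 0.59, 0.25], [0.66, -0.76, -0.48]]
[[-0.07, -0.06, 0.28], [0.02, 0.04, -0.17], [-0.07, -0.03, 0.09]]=y @ [[-0.01, 0.03, -0.19], [-0.03, -0.01, 0.04], [0.17, 0.12, -0.51]]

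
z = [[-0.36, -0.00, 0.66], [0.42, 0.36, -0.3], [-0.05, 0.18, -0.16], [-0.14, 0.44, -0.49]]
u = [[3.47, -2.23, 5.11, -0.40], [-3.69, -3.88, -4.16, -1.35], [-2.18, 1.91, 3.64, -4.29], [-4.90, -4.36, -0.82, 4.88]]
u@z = [[-2.39,-0.06,2.34], [0.1,-2.74,0.06], [2.01,-0.54,-0.49], [-0.71,0.43,-4.19]]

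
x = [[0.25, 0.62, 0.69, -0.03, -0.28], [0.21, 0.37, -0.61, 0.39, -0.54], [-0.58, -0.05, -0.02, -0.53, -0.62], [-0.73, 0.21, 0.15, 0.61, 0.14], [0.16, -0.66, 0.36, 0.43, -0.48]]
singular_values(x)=[1.01, 1.0, 1.0, 1.0, 0.99]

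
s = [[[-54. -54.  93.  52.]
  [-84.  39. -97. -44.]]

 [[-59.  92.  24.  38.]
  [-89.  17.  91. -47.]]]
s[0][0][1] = -54.0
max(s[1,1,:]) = 91.0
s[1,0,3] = 38.0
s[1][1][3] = -47.0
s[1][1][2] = 91.0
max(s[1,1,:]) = 91.0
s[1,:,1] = [92.0, 17.0]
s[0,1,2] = -97.0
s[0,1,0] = -84.0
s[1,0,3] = 38.0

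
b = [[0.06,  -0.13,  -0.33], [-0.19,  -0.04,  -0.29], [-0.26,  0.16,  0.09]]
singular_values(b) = [0.48, 0.35, 0.02]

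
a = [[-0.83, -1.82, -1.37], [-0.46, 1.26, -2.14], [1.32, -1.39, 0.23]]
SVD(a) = [[-0.13, 0.94, -0.32], [-0.85, 0.06, 0.52], [0.51, 0.34, 0.79]] @ diag([2.8688821554573587, 2.51877170786113, 1.1873096739169053]) @ [[0.41, -0.54, 0.74], [-0.14, -0.84, -0.53], [0.90, 0.11, -0.42]]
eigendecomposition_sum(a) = [[0.17+0.00j, -0.46+0.00j, 0.29+0.00j], [(-0.66-0j), (1.85+0j), (-1.18+0j)], [(0.44+0j), (-1.23+0j), 0.79+0.00j]] + [[(-0.5+0.66j), (-0.68-0.35j), (-0.83-0.76j)], [(0.1+0.34j), (-0.29+0.15j), (-0.48+0.1j)], [0.44+0.16j, (-0.08+0.43j), (-0.28+0.58j)]] + [[-0.50-0.66j, -0.68+0.35j, -0.83+0.76j], [0.10-0.34j, -0.29-0.15j, -0.48-0.10j], [0.44-0.16j, (-0.08-0.43j), -0.28-0.58j]]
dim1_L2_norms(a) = [2.42, 2.53, 1.93]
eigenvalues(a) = [(2.8+0j), (-1.07+1.38j), (-1.07-1.38j)]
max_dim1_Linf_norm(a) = 2.14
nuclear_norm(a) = 6.57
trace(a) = 0.66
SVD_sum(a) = [[-0.15, 0.20, -0.27], [-1.0, 1.32, -1.8], [0.59, -0.78, 1.07]] + [[-0.34, -1.98, -1.26], [-0.02, -0.13, -0.08], [-0.12, -0.71, -0.45]] + [[-0.34, -0.04, 0.16], [0.56, 0.07, -0.26], [0.85, 0.1, -0.39]]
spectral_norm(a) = 2.87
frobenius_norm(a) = 4.00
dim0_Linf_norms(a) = [1.32, 1.82, 2.14]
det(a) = 8.58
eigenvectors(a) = [[(0.2+0j),(0.81+0j),(0.81-0j)], [-0.81+0.00j,0.21-0.28j,(0.21+0.28j)], [(0.54+0j),-0.13-0.44j,-0.13+0.44j]]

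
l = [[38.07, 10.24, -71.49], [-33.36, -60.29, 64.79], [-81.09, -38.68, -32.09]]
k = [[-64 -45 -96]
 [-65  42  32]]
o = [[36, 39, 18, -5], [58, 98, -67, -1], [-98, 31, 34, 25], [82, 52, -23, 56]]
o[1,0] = 58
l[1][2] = 64.79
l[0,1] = 10.24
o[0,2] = 18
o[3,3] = 56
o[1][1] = 98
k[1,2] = 32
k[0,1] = -45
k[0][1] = -45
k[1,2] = 32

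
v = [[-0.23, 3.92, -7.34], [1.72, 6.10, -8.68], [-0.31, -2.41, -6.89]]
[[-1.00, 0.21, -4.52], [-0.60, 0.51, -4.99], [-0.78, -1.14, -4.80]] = v@[[0.31,-0.03,0.11],[-0.03,0.22,0.09],[0.11,0.09,0.66]]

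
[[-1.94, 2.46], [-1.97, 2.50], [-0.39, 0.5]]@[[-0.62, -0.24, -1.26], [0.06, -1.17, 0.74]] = [[1.35, -2.41, 4.26], [1.37, -2.45, 4.33], [0.27, -0.49, 0.86]]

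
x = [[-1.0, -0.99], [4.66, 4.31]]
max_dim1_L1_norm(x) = 8.97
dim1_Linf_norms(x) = [1.0, 4.66]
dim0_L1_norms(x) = [5.66, 5.3]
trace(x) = 3.31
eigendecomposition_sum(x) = [[0.13, 0.03],[-0.14, -0.03]] + [[-1.13, -1.02], [4.8, 4.34]]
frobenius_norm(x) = 6.50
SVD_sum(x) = [[-1.03, -0.96], [4.65, 4.32]] + [[0.03,  -0.03], [0.01,  -0.01]]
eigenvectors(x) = [[-0.67, 0.23],[0.74, -0.97]]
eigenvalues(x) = [0.09, 3.22]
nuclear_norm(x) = 6.55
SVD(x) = [[-0.22, 0.98], [0.98, 0.22]] @ diag([6.501509230652365, 0.04666608770923181]) @ [[0.73, 0.68], [0.68, -0.73]]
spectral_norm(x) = 6.50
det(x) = 0.30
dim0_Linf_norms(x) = [4.66, 4.31]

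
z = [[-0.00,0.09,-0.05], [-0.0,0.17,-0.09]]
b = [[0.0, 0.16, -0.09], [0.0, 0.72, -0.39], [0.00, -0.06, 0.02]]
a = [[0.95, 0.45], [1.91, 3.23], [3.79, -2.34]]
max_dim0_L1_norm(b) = 0.94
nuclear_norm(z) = 0.22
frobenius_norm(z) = 0.22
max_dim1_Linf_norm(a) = 3.79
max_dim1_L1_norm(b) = 1.11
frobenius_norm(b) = 0.84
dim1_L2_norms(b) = [0.18, 0.82, 0.06]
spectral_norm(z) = 0.22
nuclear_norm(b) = 0.85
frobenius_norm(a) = 5.92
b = a @ z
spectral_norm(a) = 4.49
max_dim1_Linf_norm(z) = 0.17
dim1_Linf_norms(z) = [0.09, 0.17]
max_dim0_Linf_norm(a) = 3.79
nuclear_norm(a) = 8.35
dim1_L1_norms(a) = [1.4, 5.14, 6.13]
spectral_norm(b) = 0.84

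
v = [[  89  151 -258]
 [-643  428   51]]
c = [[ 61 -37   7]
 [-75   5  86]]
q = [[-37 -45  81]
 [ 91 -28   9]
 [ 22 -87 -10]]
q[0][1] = -45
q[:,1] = [-45, -28, -87]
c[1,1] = 5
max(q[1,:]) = 91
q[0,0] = -37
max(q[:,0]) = 91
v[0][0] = 89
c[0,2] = 7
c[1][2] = 86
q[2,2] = -10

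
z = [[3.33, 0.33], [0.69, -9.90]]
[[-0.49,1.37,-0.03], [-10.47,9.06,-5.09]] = z@[[-0.25, 0.50, -0.06], [1.04, -0.88, 0.51]]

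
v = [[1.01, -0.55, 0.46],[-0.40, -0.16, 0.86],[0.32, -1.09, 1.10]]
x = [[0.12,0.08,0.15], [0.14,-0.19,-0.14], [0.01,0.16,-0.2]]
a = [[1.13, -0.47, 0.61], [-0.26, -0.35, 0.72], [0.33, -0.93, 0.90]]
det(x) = 0.01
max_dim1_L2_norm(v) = 1.58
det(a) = 0.40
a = x + v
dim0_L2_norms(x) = [0.18, 0.26, 0.29]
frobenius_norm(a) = 2.09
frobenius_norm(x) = 0.43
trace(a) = 1.68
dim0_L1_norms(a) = [1.72, 1.75, 2.23]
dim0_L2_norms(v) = [1.13, 1.23, 1.47]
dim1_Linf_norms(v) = [1.01, 0.86, 1.1]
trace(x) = -0.27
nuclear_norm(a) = 3.01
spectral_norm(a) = 1.86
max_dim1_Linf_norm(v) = 1.1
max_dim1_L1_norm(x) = 0.47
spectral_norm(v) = 1.95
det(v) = 0.60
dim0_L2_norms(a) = [1.21, 1.1, 1.3]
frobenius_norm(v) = 2.23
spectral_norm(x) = 0.29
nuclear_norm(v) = 3.28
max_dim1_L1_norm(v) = 2.51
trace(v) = 1.95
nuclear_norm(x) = 0.73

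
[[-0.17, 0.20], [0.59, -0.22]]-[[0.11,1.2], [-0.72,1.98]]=[[-0.28, -1.00], [1.31, -2.20]]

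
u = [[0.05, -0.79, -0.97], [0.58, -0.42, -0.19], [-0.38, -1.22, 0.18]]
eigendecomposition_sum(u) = [[0.28-0.00j, 0.19+0.00j, -0.39+0.00j], [0.17-0.00j, 0.11+0.00j, -0.24+0.00j], [(-0.41+0j), (-0.27+0j), (0.57+0j)]] + [[-0.12+0.33j, -0.49-0.49j, (-0.29+0.02j)],[(0.2+0.05j), (-0.27+0.32j), (0.03+0.17j)],[(0.01+0.26j), (-0.48-0.2j), -0.19+0.09j]] + [[(-0.12-0.33j), -0.49+0.49j, (-0.29-0.02j)], [0.20-0.05j, -0.27-0.32j, 0.03-0.17j], [0.01-0.26j, (-0.48+0.2j), (-0.19-0.09j)]]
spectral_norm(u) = 1.60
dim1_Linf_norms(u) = [0.97, 0.58, 1.22]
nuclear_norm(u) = 3.11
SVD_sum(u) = [[-0.04, -1.01, -0.41], [-0.02, -0.41, -0.16], [-0.04, -1.00, -0.40]] + [[0.3, 0.17, -0.45], [0.18, 0.10, -0.27], [-0.37, -0.21, 0.56]] + [[-0.2, 0.05, -0.11], [0.42, -0.11, 0.24], [0.04, -0.01, 0.02]]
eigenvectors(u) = [[-0.54+0.00j,-0.72+0.00j,-0.72-0.00j],[-0.33+0.00j,0.04+0.43j,(0.04-0.43j)],[(0.78+0j),(-0.5+0.2j),-0.50-0.20j]]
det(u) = 0.85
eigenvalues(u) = [(0.96+0j), (-0.58+0.74j), (-0.58-0.74j)]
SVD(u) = [[0.68, -0.59, 0.43], [0.27, -0.35, -0.90], [0.68, 0.73, -0.08]] @ diag([1.596196677407928, 0.962769761946576, 0.5539228759612888]) @ [[-0.04, -0.93, -0.37], [-0.53, -0.3, 0.8], [-0.85, 0.23, -0.48]]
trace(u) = -0.19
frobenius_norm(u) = 1.94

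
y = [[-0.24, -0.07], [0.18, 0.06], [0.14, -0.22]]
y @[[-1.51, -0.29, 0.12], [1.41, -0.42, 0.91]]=[[0.26, 0.10, -0.09], [-0.19, -0.08, 0.08], [-0.52, 0.05, -0.18]]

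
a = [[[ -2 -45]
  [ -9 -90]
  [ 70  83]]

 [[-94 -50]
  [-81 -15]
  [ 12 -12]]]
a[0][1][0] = -9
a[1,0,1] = -50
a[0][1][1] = -90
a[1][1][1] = -15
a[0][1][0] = -9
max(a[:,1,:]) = -9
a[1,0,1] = -50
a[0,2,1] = 83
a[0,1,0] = -9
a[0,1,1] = -90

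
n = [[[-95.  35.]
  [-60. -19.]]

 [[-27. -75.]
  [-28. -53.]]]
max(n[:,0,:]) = 35.0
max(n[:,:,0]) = -27.0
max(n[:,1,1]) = -19.0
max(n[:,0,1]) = 35.0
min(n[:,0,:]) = -95.0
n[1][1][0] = -28.0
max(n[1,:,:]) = -27.0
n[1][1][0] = -28.0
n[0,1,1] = -19.0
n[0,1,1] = -19.0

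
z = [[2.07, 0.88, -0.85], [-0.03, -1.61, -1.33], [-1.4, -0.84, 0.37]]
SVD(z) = [[-0.80, -0.22, 0.55], [0.18, -0.97, -0.13], [0.57, 0.00, 0.82]] @ diag([2.9436646001472733, 2.0690670593074354, 0.0004753195489655984]) @ [[-0.84, -0.5, 0.22], [-0.21, 0.66, 0.72], [0.51, -0.55, 0.66]]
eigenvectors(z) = [[-0.83,0.51,0.16],[-0.16,-0.55,-0.96],[0.54,0.66,-0.25]]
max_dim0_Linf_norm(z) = 2.07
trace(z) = 0.83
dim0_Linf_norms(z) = [2.07, 1.61, 1.33]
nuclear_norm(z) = 5.01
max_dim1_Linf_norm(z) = 2.07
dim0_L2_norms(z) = [2.5, 2.02, 1.62]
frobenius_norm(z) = 3.60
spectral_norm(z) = 2.94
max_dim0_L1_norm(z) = 3.5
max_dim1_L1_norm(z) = 3.8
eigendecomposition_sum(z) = [[2.00, 0.60, -1.04], [0.38, 0.11, -0.2], [-1.29, -0.39, 0.67]] + [[0.00,-0.00,0.0], [-0.00,0.00,-0.00], [0.00,-0.00,0.00]] + [[0.07, 0.28, 0.19], [-0.41, -1.72, -1.13], [-0.11, -0.45, -0.3]]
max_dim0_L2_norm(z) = 2.5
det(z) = -0.00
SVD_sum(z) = [[1.97, 1.19, -0.52], [-0.45, -0.27, 0.12], [-1.40, -0.84, 0.37]] + [[0.1, -0.31, -0.33], [0.42, -1.34, -1.45], [-0.0, 0.0, 0.0]] + [[0.0, -0.0, 0.0], [-0.0, 0.0, -0.0], [0.0, -0.00, 0.00]]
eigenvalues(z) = [2.78, 0.0, -1.96]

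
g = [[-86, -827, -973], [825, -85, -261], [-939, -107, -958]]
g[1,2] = -261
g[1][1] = -85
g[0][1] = -827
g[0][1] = -827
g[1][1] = -85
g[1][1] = -85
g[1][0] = 825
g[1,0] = 825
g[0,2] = -973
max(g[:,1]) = -85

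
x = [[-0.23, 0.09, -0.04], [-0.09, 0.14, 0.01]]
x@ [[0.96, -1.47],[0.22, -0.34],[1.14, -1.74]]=[[-0.25, 0.38], [-0.04, 0.07]]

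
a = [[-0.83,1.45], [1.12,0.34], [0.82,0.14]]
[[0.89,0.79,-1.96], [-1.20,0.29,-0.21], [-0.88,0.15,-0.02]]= a@[[-1.07, 0.08, 0.19], [0.0, 0.59, -1.24]]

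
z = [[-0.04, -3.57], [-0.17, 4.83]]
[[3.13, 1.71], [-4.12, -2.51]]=z@[[-0.49, 0.87], [-0.87, -0.49]]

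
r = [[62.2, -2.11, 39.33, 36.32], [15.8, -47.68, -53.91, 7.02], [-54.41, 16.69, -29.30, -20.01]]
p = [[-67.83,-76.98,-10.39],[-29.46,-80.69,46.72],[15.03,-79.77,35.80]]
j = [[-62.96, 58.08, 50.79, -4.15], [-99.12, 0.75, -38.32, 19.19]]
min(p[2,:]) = -79.77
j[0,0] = -62.96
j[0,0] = -62.96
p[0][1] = -76.98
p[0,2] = -10.39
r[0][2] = 39.33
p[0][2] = -10.39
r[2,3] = -20.01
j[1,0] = -99.12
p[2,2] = 35.8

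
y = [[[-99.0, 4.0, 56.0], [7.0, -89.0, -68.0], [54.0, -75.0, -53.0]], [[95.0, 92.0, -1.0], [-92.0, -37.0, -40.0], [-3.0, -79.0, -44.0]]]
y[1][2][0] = -3.0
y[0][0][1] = 4.0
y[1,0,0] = 95.0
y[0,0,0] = -99.0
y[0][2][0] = 54.0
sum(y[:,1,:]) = -319.0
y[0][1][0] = 7.0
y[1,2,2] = -44.0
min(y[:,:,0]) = -99.0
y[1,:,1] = [92.0, -37.0, -79.0]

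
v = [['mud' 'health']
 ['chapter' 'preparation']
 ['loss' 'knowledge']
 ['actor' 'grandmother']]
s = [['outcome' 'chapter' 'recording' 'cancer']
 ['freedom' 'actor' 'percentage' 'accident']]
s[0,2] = 'recording'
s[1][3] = 'accident'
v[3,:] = ['actor', 'grandmother']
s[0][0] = 'outcome'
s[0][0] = 'outcome'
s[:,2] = ['recording', 'percentage']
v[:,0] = ['mud', 'chapter', 'loss', 'actor']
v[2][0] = 'loss'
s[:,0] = ['outcome', 'freedom']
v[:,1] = ['health', 'preparation', 'knowledge', 'grandmother']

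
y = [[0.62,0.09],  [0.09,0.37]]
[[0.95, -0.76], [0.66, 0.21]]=y @ [[1.32, -1.36], [1.45, 0.91]]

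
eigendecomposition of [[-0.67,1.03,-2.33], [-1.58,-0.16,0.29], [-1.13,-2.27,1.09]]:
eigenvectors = [[(-0.66+0j), -0.54+0.16j, (-0.54-0.16j)], [(-0.47+0j), 0.25-0.48j, 0.25+0.48j], [(-0.59+0j), 0.63+0.00j, 0.63-0.00j]]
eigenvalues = [(-2.01+0j), (1.13+1.46j), (1.13-1.46j)]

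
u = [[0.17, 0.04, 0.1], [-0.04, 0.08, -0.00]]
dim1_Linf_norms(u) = [0.17, 0.08]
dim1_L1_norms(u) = [0.31, 0.12]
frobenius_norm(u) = 0.22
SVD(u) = [[-0.99, 0.11],[0.11, 0.99]] @ diag([0.2022226320428962, 0.08721242508750357]) @ [[-0.86,  -0.15,  -0.49], [-0.24,  0.96,  0.12]]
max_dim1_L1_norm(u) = 0.31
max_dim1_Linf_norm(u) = 0.17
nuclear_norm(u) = 0.29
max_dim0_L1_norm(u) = 0.21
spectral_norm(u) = 0.20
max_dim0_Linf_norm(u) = 0.17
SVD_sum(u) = [[0.17, 0.03, 0.10], [-0.02, -0.0, -0.01]] + [[-0.0, 0.01, 0.0],[-0.02, 0.08, 0.01]]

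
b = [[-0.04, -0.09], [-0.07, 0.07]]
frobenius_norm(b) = 0.14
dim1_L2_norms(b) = [0.1, 0.1]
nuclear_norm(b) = 0.19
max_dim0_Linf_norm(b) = 0.09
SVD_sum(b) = [[0.02,  -0.08], [-0.02,  0.08]] + [[-0.06, -0.01], [-0.05, -0.01]]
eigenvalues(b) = [-0.08, 0.11]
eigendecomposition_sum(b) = [[-0.06, -0.04],[-0.03, -0.02]] + [[0.02, -0.05], [-0.04, 0.09]]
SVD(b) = [[-0.7, 0.71], [0.71, 0.7]] @ diag([0.11511019557205796, 0.07905468281741804]) @ [[-0.19, 0.98],[-0.98, -0.19]]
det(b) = -0.01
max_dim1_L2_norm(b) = 0.1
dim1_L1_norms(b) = [0.13, 0.14]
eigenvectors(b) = [[-0.91,0.51], [-0.42,-0.86]]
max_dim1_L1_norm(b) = 0.14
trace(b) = 0.03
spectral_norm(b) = 0.12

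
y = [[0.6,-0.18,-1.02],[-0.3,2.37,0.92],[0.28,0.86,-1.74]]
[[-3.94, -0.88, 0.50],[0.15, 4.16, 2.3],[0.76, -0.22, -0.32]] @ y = [[-1.96, -0.95, 2.34], [-0.51, 11.81, -0.33], [0.43, -0.93, -0.42]]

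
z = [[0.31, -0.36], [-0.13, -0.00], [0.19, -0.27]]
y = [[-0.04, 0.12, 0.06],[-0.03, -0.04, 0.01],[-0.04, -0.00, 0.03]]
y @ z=[[-0.02,  -0.00], [-0.0,  0.01], [-0.01,  0.01]]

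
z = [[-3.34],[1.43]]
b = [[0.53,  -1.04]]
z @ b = [[-1.77, 3.47], [0.76, -1.49]]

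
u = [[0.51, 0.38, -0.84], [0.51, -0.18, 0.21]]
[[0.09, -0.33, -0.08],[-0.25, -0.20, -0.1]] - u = [[-0.42, -0.71, 0.76], [-0.76, -0.02, -0.31]]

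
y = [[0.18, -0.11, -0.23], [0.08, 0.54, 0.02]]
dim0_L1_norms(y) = [0.26, 0.65, 0.25]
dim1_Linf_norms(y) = [0.23, 0.54]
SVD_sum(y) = [[-0.01,-0.13,-0.02], [0.04,0.54,0.07]] + [[0.19,0.02,-0.21], [0.04,0.00,-0.05]]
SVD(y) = [[-0.23, 0.97], [0.97, 0.23]] @ diag([0.5567524000711506, 0.2929620538824329]) @ [[0.07, 0.99, 0.13],[0.66, 0.05, -0.75]]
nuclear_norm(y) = 0.85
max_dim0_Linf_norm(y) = 0.54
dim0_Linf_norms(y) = [0.18, 0.54, 0.23]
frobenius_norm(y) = 0.63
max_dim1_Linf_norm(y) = 0.54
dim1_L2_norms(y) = [0.31, 0.55]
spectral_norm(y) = 0.56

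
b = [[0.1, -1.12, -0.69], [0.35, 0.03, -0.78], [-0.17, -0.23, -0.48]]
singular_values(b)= [1.48, 0.71, 0.29]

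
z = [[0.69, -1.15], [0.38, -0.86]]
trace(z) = -0.17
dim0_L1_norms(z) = [1.07, 2.01]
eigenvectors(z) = [[0.95,0.70], [0.31,0.72]]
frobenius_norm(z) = 1.64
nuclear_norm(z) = 1.73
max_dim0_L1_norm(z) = 2.01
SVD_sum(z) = [[0.64, -1.18], [0.45, -0.82]] + [[0.05, 0.03], [-0.07, -0.04]]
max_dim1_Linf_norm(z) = 1.15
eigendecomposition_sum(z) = [[0.47, -0.45], [0.15, -0.15]] + [[0.22, -0.7], [0.23, -0.71]]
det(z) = -0.16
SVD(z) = [[-0.82,  -0.57], [-0.57,  0.82]] @ diag([1.635068933005992, 0.09565345952263093]) @ [[-0.48,  0.88], [-0.88,  -0.48]]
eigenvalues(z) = [0.32, -0.49]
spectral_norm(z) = 1.64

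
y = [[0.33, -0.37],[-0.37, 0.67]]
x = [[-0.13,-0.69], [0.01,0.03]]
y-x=[[0.46, 0.32],[-0.38, 0.64]]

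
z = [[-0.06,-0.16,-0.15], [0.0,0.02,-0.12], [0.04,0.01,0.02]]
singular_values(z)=[0.24, 0.1, 0.03]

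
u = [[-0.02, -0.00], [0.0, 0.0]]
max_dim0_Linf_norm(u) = 0.02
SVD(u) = [[1.00, 0.0], [0.0, 1.0]] @ diag([0.02, 0.0]) @ [[-1.00, -0.00], [0.00, 1.0]]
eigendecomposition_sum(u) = [[-0.02, -0.00], [-0.0, -0.0]] + [[0.00, 0.0], [0.00, 0.0]]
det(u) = 0.00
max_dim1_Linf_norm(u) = 0.02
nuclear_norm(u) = 0.02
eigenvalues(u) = [-0.02, 0.0]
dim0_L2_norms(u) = [0.02, 0.0]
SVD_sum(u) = [[-0.02, 0.00], [0.00, 0.0]] + [[0.00, 0.0], [0.00, 0.0]]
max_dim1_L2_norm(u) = 0.02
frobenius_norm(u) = 0.02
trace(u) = -0.02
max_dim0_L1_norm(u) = 0.02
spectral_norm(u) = 0.02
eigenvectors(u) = [[1.0, 0.00], [0.00, 1.00]]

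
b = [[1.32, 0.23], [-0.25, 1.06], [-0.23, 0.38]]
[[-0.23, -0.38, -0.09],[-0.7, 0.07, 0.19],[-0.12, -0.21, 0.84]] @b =[[-0.19, -0.49], [-0.99, -0.01], [-0.30, 0.07]]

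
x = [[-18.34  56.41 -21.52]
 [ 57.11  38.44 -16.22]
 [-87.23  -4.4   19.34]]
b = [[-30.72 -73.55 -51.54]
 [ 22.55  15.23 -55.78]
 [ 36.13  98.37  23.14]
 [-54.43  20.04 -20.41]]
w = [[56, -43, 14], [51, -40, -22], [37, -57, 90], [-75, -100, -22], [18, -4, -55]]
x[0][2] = -21.52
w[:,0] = [56, 51, 37, -75, 18]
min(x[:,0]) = -87.23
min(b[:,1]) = -73.55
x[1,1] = 38.44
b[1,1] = 15.23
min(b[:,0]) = -54.43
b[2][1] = 98.37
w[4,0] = 18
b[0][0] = -30.72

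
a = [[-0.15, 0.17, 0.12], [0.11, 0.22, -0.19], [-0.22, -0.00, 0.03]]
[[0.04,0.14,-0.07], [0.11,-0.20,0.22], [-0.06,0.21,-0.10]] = a @ [[0.26, -0.94, 0.40],  [0.42, -0.22, 0.32],  [0.06, 0.27, -0.55]]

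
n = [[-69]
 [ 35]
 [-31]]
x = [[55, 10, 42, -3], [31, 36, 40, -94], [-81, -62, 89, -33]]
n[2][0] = -31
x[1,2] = 40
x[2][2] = 89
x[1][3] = -94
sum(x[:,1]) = -16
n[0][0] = -69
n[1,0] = 35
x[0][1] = 10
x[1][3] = -94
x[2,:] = [-81, -62, 89, -33]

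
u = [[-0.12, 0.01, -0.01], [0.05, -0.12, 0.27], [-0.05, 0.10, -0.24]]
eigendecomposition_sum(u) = [[-0.01, 0.01, -0.02], [0.08, -0.12, 0.27], [-0.07, 0.10, -0.24]] + [[-0.11, 0.0, 0.01],  [-0.03, 0.00, 0.00],  [0.02, -0.0, -0.00]] + [[0.0, -0.00, -0.0], [0.00, -0.0, -0.00], [0.0, -0.0, -0.00]]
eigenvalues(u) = [-0.36, -0.12, -0.01]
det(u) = -0.00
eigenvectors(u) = [[-0.06,0.95,0.05], [0.75,0.26,0.92], [-0.66,-0.17,0.38]]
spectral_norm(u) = 0.40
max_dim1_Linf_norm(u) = 0.27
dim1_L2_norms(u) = [0.12, 0.3, 0.26]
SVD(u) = [[-0.09,-1.00,-0.04], [0.75,-0.09,0.66], [-0.66,0.03,0.75]] @ diag([0.4014096035760092, 0.11553190374323817, 0.004765435385604849]) @ [[0.2, -0.39, 0.90], [0.98, 0.04, -0.2], [-0.04, -0.92, -0.39]]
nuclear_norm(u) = 0.52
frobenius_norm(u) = 0.42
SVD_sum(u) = [[-0.01, 0.01, -0.03],[0.06, -0.12, 0.27],[-0.05, 0.10, -0.24]] + [[-0.11, -0.00, 0.02], [-0.01, -0.0, 0.0], [0.0, 0.0, -0.0]] + [[0.0, 0.0, 0.00], [-0.0, -0.0, -0.0], [-0.0, -0.0, -0.0]]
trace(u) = -0.48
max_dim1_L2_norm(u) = 0.3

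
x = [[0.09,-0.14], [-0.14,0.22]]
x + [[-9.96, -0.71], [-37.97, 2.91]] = [[-9.87,-0.85], [-38.11,3.13]]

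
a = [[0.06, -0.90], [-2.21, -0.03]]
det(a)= -1.991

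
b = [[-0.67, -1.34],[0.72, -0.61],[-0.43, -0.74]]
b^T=[[-0.67,0.72,-0.43], [-1.34,-0.61,-0.74]]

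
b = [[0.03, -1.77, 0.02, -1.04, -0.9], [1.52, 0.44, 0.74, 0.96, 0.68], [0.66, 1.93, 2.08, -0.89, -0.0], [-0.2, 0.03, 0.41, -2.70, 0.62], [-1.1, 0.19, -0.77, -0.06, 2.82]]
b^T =[[0.03, 1.52, 0.66, -0.2, -1.1], [-1.77, 0.44, 1.93, 0.03, 0.19], [0.02, 0.74, 2.08, 0.41, -0.77], [-1.04, 0.96, -0.89, -2.70, -0.06], [-0.9, 0.68, -0.0, 0.62, 2.82]]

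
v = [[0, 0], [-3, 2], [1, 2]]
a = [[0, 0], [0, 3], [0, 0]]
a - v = [[0, 0], [3, 1], [-1, -2]]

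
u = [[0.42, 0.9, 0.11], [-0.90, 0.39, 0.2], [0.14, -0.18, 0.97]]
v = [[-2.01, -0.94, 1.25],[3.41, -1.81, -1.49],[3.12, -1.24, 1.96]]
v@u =[[0.18, -2.40, 0.80], [2.85, 2.63, -1.43], [2.70, 1.97, 2.00]]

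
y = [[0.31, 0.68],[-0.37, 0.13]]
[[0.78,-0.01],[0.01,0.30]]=y @ [[0.33, -0.7],  [1.0, 0.30]]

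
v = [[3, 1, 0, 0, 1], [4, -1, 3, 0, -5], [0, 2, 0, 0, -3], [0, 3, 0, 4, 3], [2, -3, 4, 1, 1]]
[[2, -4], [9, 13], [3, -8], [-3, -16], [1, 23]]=v@ [[1, 0], [0, -4], [0, 3], [0, -1], [-1, 0]]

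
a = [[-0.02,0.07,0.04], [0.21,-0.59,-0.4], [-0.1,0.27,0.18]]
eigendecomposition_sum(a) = [[-0.03, 0.07, 0.05], [0.2, -0.59, -0.40], [-0.09, 0.27, 0.18]] + [[0.01, -0.0, -0.01], [0.0, -0.0, -0.00], [-0.0, 0.00, 0.00]] + [[-0.00, -0.00, -0.0], [0.00, 0.00, 0.00], [-0.0, -0.0, -0.01]]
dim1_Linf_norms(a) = [0.07, 0.59, 0.27]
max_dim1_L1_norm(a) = 1.2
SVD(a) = [[-0.1, -0.99, 0.01], [0.9, -0.09, 0.42], [-0.41, 0.05, 0.91]] @ diag([0.8211759355326717, 0.007075002856738457, 0.004475180065452021]) @ [[0.28, -0.79, -0.54],[-0.51, -0.6, 0.62],[-0.81, 0.10, -0.57]]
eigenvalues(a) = [-0.43, 0.01, -0.01]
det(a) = 0.00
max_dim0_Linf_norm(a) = 0.59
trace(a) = -0.43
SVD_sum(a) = [[-0.02,0.07,0.04], [0.21,-0.59,-0.4], [-0.10,0.27,0.18]] + [[0.00, 0.0, -0.0], [0.0, 0.0, -0.0], [-0.00, -0.0, 0.0]] + [[-0.0,0.00,-0.00], [-0.00,0.0,-0.00], [-0.0,0.0,-0.0]]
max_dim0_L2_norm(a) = 0.65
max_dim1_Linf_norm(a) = 0.59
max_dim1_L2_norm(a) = 0.74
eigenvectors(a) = [[0.11,-0.73,0.51], [-0.90,-0.54,-0.35], [0.42,0.43,0.78]]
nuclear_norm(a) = 0.83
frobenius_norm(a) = 0.82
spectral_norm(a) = 0.82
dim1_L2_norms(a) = [0.08, 0.74, 0.34]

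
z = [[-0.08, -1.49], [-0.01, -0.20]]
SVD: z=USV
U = [[-0.99, -0.13], [-0.13, 0.99]]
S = [1.51, 0.0]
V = [[0.05, 1.00], [1.00, -0.05]]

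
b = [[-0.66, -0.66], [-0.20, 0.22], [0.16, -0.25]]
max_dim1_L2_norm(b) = 0.93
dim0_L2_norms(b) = [0.71, 0.74]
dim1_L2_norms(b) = [0.93, 0.3, 0.3]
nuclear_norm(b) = 1.35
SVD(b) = [[-1.0, -0.07], [0.03, -0.72], [-0.08, 0.69]] @ diag([0.9360442291106229, 0.4141511815131037]) @ [[0.68, 0.73], [0.73, -0.68]]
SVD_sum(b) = [[-0.64, -0.68], [0.02, 0.02], [-0.05, -0.05]] + [[-0.02, 0.02], [-0.22, 0.20], [0.21, -0.20]]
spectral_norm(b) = 0.94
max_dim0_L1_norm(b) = 1.13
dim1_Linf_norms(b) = [0.66, 0.22, 0.25]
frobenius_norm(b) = 1.02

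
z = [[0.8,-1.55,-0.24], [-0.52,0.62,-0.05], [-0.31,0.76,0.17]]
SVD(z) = [[-0.84, -0.17, 0.52],[0.37, -0.87, 0.31],[0.4, 0.45, 0.80]] @ diag([2.0970865141532506, 0.2494136826325894, 0.004578981569596024]) @ [[-0.47, 0.87, 0.12], [0.7, 0.29, 0.65], [0.54, 0.39, -0.75]]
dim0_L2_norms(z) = [1.0, 1.83, 0.3]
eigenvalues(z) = [(1.65+0j), (-0.03+0.02j), (-0.03-0.02j)]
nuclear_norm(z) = 2.35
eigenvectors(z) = [[0.83+0.00j, -0.59+0.08j, (-0.59-0.08j)], [-0.40+0.00j, (-0.42+0.05j), -0.42-0.05j], [(-0.38+0j), 0.68+0.00j, 0.68-0.00j]]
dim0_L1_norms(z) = [1.63, 2.93, 0.46]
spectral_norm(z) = 2.10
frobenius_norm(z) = 2.11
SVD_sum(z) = [[0.83, -1.54, -0.21], [-0.37, 0.68, 0.09], [-0.39, 0.73, 0.1]] + [[-0.03, -0.01, -0.03], [-0.15, -0.06, -0.14], [0.08, 0.03, 0.07]] + [[0.0,0.0,-0.0], [0.00,0.0,-0.00], [0.00,0.0,-0.00]]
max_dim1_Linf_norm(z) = 1.55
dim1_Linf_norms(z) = [1.55, 0.62, 0.76]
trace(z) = 1.59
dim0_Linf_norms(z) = [0.8, 1.55, 0.24]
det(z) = 0.00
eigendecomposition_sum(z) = [[0.91+0.00j, -1.44-0.00j, (-0.1-0j)], [-0.44-0.00j, 0.69+0.00j, (0.05+0j)], [(-0.42-0j), (0.66+0j), (0.05+0j)]] + [[(-0.06-0.08j), -0.05-0.05j, (-0.07-0.11j)],[-0.04-0.05j, (-0.04-0.04j), (-0.05-0.08j)],[0.05+0.09j, (0.05+0.07j), 0.06+0.13j]] + [[(-0.06+0.08j), (-0.05+0.05j), -0.07+0.11j],[-0.04+0.05j, (-0.04+0.04j), -0.05+0.08j],[0.05-0.09j, 0.05-0.07j, 0.06-0.13j]]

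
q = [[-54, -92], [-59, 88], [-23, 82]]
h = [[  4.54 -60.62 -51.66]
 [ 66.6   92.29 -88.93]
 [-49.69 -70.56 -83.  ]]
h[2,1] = -70.56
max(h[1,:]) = 92.29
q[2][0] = -23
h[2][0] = -49.69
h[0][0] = 4.54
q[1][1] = 88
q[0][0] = -54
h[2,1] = -70.56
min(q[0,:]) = -92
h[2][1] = -70.56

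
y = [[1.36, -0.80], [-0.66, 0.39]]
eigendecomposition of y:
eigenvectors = [[0.9, 0.51], [-0.44, 0.86]]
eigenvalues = [1.75, 0.0]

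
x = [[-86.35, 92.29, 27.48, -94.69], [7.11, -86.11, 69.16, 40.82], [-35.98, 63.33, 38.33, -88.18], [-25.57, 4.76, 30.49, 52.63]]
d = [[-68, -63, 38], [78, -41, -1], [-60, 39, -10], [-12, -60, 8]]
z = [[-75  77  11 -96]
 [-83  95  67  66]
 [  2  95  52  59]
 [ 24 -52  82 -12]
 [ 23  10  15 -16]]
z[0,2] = 11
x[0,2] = 27.48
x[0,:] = [-86.35, 92.29, 27.48, -94.69]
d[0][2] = 38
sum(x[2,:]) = -22.5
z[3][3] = -12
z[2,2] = 52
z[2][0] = 2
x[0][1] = 92.29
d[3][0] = -12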